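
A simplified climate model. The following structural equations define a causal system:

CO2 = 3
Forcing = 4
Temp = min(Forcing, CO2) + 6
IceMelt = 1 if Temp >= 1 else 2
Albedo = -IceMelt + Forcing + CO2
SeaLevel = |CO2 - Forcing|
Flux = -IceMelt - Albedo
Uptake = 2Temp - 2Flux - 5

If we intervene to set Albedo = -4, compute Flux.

Under do(Albedo=-4), the mechanism Albedo = -IceMelt + Forcing + CO2 is discarded; Albedo is fixed at -4.
Temp = min(Forcing, CO2) + 6  [with Forcing=4, CO2=3]  = 9
IceMelt = 1 if Temp >= 1 else 2  [with Temp=9]  = 1
Flux = -IceMelt - Albedo  [with IceMelt=1, Albedo=-4]  = 3

3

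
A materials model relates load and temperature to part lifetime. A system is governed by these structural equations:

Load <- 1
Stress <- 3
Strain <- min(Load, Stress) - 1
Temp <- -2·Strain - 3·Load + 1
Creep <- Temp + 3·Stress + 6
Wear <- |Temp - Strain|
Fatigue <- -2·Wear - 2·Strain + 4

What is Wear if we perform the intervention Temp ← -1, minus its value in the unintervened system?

Under do(Temp=-1), the mechanism Temp <- -2·Strain - 3·Load + 1 is discarded; Temp is fixed at -1.
Strain = min(Load, Stress) - 1  [with Load=1, Stress=3]  = 0
Wear = |Temp - Strain|  [with Temp=-1, Strain=0]  = 1
Without intervention: Strain = min(Load, Stress) - 1  [with Load=1, Stress=3]  = 0; Temp = -2·Strain - 3·Load + 1  [with Strain=0, Load=1]  = -2; Wear = |Temp - Strain|  [with Temp=-2, Strain=0]  = 2.
Change = 1 − 2 = -1.

-1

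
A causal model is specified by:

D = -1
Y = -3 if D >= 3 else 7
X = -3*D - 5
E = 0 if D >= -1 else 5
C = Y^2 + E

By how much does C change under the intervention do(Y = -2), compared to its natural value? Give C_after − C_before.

do(Y=-2) replaces the equation Y = -3 if D >= 3 else 7 with the constant Y = -2.
E = 0 if D >= -1 else 5  [with D=-1]  = 0
C = Y^2 + E  [with Y=-2, E=0]  = 4
Without intervention: Y = -3 if D >= 3 else 7  [with D=-1]  = 7; E = 0 if D >= -1 else 5  [with D=-1]  = 0; C = Y^2 + E  [with Y=7, E=0]  = 49.
Change = 4 − 49 = -45.

-45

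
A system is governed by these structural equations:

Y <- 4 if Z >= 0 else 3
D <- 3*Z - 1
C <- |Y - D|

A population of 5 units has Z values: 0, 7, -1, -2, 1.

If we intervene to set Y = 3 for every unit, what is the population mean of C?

The intervention sets Y=3 in all 5 units regardless of Z. Recomputing C per unit gives 4, 17, 7, 10, 1; average 7.8.

7.8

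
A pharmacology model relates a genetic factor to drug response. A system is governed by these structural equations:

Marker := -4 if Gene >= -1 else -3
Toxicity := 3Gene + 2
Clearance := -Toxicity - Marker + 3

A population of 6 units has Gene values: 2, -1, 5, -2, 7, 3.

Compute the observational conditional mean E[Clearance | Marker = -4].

E[Clearance|Marker=-4] averages over only the 5 units with Marker=-4 (Gene = 2, -1, 5, 7, 3): Clearance = -1, 8, -10, -16, -4, mean -4.6.

-4.6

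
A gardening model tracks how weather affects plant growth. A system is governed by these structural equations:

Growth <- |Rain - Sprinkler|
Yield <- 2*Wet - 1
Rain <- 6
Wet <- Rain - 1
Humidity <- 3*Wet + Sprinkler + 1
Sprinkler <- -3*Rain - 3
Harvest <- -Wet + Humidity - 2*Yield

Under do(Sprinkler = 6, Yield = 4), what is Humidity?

Setting Sprinkler = 6, Yield = 4 by intervention discards those variables' equations.
Wet = Rain - 1  [with Rain=6]  = 5
Humidity = 3*Wet + Sprinkler + 1  [with Wet=5, Sprinkler=6]  = 22

22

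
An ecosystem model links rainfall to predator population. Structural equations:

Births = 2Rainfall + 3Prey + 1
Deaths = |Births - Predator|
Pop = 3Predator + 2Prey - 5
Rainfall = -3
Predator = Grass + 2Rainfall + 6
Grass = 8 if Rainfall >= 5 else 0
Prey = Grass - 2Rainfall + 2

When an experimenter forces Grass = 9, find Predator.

Under do(Grass=9), the mechanism Grass = 8 if Rainfall >= 5 else 0 is discarded; Grass is fixed at 9.
Predator = Grass + 2Rainfall + 6  [with Grass=9, Rainfall=-3]  = 9

9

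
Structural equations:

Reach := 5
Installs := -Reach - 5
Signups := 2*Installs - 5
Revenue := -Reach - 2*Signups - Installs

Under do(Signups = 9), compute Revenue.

-13

The intervention breaks the incoming arrows to Signups: Signups := 2*Installs - 5 no longer applies, and Signups = 9.
Installs = -Reach - 5  [with Reach=5]  = -10
Revenue = -Reach - 2*Signups - Installs  [with Reach=5, Signups=9, Installs=-10]  = -13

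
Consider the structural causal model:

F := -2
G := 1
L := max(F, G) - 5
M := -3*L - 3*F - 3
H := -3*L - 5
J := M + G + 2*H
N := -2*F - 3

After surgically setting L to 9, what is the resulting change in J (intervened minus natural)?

-117

The intervention breaks the incoming arrows to L: L := max(F, G) - 5 no longer applies, and L = 9.
M = -3*L - 3*F - 3  [with L=9, F=-2]  = -24
H = -3*L - 5  [with L=9]  = -32
J = M + G + 2*H  [with M=-24, G=1, H=-32]  = -87
Without intervention: L = max(F, G) - 5  [with F=-2, G=1]  = -4; M = -3*L - 3*F - 3  [with L=-4, F=-2]  = 15; H = -3*L - 5  [with L=-4]  = 7; J = M + G + 2*H  [with M=15, G=1, H=7]  = 30.
Change = -87 − 30 = -117.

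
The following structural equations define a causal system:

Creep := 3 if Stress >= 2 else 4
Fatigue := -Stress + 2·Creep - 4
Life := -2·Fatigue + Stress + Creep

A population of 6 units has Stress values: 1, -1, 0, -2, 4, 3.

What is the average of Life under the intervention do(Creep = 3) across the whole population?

1.5

Every unit gets Creep=3 under the intervention. Life values become 2, -4, -1, -7, 11, 8; E[Life|do(Creep=3)] = 1.5.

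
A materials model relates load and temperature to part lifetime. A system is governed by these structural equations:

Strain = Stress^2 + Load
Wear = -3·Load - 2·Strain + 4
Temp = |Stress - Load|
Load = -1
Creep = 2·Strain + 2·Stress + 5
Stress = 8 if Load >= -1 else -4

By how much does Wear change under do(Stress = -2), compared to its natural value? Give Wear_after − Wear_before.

120

Under do(Stress=-2), the mechanism Stress = 8 if Load >= -1 else -4 is discarded; Stress is fixed at -2.
Strain = Stress^2 + Load  [with Stress=-2, Load=-1]  = 3
Wear = -3·Load - 2·Strain + 4  [with Load=-1, Strain=3]  = 1
Without intervention: Stress = 8 if Load >= -1 else -4  [with Load=-1]  = 8; Strain = Stress^2 + Load  [with Stress=8, Load=-1]  = 63; Wear = -3·Load - 2·Strain + 4  [with Load=-1, Strain=63]  = -119.
Change = 1 − (-119) = 120.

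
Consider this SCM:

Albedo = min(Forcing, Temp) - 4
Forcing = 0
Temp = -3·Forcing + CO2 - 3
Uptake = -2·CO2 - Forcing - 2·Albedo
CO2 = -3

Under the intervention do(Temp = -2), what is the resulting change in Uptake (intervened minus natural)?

do(Temp=-2) replaces the equation Temp = -3·Forcing + CO2 - 3 with the constant Temp = -2.
Albedo = min(Forcing, Temp) - 4  [with Forcing=0, Temp=-2]  = -6
Uptake = -2·CO2 - Forcing - 2·Albedo  [with CO2=-3, Forcing=0, Albedo=-6]  = 18
Without intervention: Temp = -3·Forcing + CO2 - 3  [with Forcing=0, CO2=-3]  = -6; Albedo = min(Forcing, Temp) - 4  [with Forcing=0, Temp=-6]  = -10; Uptake = -2·CO2 - Forcing - 2·Albedo  [with CO2=-3, Forcing=0, Albedo=-10]  = 26.
Change = 18 − 26 = -8.

-8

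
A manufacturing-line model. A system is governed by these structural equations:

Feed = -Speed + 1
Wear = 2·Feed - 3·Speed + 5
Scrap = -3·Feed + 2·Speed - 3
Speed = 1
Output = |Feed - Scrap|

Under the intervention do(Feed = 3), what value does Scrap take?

-10

Under do(Feed=3), the mechanism Feed = -Speed + 1 is discarded; Feed is fixed at 3.
Scrap = -3·Feed + 2·Speed - 3  [with Feed=3, Speed=1]  = -10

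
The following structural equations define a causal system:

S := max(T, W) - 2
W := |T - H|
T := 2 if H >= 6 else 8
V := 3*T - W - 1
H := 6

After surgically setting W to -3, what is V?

The intervention breaks the incoming arrows to W: W := |T - H| no longer applies, and W = -3.
T = 2 if H >= 6 else 8  [with H=6]  = 2
V = 3*T - W - 1  [with T=2, W=-3]  = 8

8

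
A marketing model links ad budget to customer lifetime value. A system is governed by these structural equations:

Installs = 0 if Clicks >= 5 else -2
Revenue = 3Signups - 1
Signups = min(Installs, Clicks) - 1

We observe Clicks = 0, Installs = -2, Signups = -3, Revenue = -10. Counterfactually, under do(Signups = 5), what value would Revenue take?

The intervention breaks the incoming arrows to Signups: Signups = min(Installs, Clicks) - 1 no longer applies, and Signups = 5.
Revenue = 3Signups - 1  [with Signups=5]  = 14

14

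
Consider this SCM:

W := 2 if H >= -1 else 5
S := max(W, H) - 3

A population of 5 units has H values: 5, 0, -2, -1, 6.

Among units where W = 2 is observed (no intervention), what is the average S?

0.75

Observing W=2 restricts to units where W's equation naturally yields 2: H ∈ {5, 0, -1, 6}. In that subpopulation S = 2, -1, -1, 3, mean 0.75.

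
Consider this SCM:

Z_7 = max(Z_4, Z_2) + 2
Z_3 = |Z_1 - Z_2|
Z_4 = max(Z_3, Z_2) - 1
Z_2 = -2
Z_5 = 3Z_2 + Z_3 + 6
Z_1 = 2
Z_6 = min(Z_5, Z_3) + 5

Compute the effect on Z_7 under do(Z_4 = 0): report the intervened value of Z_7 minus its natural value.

The intervention breaks the incoming arrows to Z_4: Z_4 = max(Z_3, Z_2) - 1 no longer applies, and Z_4 = 0.
Z_7 = max(Z_4, Z_2) + 2  [with Z_4=0, Z_2=-2]  = 2
Without intervention: Z_3 = |Z_1 - Z_2|  [with Z_1=2, Z_2=-2]  = 4; Z_4 = max(Z_3, Z_2) - 1  [with Z_3=4, Z_2=-2]  = 3; Z_7 = max(Z_4, Z_2) + 2  [with Z_4=3, Z_2=-2]  = 5.
Change = 2 − 5 = -3.

-3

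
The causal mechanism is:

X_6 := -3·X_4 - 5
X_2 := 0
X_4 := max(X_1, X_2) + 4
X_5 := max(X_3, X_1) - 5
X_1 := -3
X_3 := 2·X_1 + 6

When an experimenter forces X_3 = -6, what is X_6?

-17

The intervention breaks the incoming arrows to X_3: X_3 := 2·X_1 + 6 no longer applies, and X_3 = -6.
No directed path runs from X_3 to X_6, so X_6 keeps its natural value.
X_4 = max(X_1, X_2) + 4  [with X_1=-3, X_2=0]  = 4
X_6 = -3·X_4 - 5  [with X_4=4]  = -17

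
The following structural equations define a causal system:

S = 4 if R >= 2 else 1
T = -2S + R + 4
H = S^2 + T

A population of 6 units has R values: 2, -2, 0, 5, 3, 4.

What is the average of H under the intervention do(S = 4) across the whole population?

do(S=4) breaks S's dependence on R. With S=4 fixed, H across the units is 14, 10, 12, 17, 15, 16, mean 14.

14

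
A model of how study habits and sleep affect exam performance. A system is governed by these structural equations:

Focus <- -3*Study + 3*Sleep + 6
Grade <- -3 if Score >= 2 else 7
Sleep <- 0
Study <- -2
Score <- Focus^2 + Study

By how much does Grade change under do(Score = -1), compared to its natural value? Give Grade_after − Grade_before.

Intervening sets Score = -1 and removes its equation (Score <- Focus^2 + Study).
Grade = -3 if Score >= 2 else 7  [with Score=-1]  = 7
Without intervention: Focus = -3*Study + 3*Sleep + 6  [with Study=-2, Sleep=0]  = 12; Score = Focus^2 + Study  [with Focus=12, Study=-2]  = 142; Grade = -3 if Score >= 2 else 7  [with Score=142]  = -3.
Change = 7 − (-3) = 10.

10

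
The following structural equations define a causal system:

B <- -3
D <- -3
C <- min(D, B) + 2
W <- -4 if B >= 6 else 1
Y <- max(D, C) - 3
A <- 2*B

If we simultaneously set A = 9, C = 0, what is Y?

-3

Under do(A = 9, C = 0), each intervened variable's structural equation is replaced by its fixed value.
Y = max(D, C) - 3  [with D=-3, C=0]  = -3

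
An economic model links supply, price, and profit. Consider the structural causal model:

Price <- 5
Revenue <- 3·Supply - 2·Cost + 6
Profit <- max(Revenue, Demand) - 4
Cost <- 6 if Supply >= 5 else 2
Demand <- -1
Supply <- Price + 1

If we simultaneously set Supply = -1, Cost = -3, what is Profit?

Setting Supply = -1, Cost = -3 by intervention discards those variables' equations.
Revenue = 3·Supply - 2·Cost + 6  [with Supply=-1, Cost=-3]  = 9
Profit = max(Revenue, Demand) - 4  [with Revenue=9, Demand=-1]  = 5

5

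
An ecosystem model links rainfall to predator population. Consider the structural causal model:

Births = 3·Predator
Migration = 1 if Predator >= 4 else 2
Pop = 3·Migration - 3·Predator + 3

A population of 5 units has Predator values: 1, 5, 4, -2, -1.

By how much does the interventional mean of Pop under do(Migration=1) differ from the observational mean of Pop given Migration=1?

9.3

Under do(Migration=1), Migration's equation is replaced by Migration=1 for every unit. Per-unit Pop: 3, -9, -6, 12, 9. Mean = 1.8.
Conditioning on Migration=1 selects the 2 unit(s) with Predator ∈ {5, 4}. Their Pop values: -9, -6. Mean = -7.5.
Difference = 1.8 − (-7.5) = 9.3.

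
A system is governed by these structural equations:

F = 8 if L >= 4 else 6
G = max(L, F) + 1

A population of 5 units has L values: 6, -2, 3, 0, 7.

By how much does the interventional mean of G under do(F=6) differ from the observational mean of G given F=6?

0.2

Under do(F=6), F's equation is replaced by F=6 for every unit. Per-unit G: 7, 7, 7, 7, 8. Mean = 7.2.
Conditioning on F=6 selects the 3 unit(s) with L ∈ {-2, 3, 0}. Their G values: 7, 7, 7. Mean = 7.
Difference = 7.2 − 7 = 0.2.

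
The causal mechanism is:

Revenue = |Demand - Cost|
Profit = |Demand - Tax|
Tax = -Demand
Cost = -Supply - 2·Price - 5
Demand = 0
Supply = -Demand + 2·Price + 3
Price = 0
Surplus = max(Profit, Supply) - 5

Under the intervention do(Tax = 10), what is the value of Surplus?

Intervening sets Tax = 10 and removes its equation (Tax = -Demand).
Supply = -Demand + 2·Price + 3  [with Demand=0, Price=0]  = 3
Profit = |Demand - Tax|  [with Demand=0, Tax=10]  = 10
Surplus = max(Profit, Supply) - 5  [with Profit=10, Supply=3]  = 5

5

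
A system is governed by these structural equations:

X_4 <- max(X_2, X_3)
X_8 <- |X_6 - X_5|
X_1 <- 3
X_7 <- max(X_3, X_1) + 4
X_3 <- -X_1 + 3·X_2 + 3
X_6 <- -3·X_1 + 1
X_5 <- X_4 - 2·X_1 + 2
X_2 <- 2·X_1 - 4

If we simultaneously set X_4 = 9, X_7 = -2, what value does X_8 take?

13

Setting X_4 = 9, X_7 = -2 by intervention discards those variables' equations.
X_5 = X_4 - 2·X_1 + 2  [with X_4=9, X_1=3]  = 5
X_6 = -3·X_1 + 1  [with X_1=3]  = -8
X_8 = |X_6 - X_5|  [with X_6=-8, X_5=5]  = 13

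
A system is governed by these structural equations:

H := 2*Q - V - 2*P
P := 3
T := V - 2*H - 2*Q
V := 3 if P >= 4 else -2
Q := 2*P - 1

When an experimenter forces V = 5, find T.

do(V=5) replaces the equation V := 3 if P >= 4 else -2 with the constant V = 5.
Q = 2*P - 1  [with P=3]  = 5
H = 2*Q - V - 2*P  [with Q=5, V=5, P=3]  = -1
T = V - 2*H - 2*Q  [with V=5, H=-1, Q=5]  = -3

-3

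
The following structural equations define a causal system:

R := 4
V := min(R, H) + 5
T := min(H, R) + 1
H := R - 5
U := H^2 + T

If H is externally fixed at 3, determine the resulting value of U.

Under do(H=3), the mechanism H := R - 5 is discarded; H is fixed at 3.
T = min(H, R) + 1  [with H=3, R=4]  = 4
U = H^2 + T  [with H=3, T=4]  = 13

13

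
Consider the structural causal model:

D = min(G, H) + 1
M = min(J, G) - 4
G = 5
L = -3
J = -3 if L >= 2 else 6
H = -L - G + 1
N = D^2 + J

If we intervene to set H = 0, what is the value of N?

7

The intervention breaks the incoming arrows to H: H = -L - G + 1 no longer applies, and H = 0.
J = -3 if L >= 2 else 6  [with L=-3]  = 6
D = min(G, H) + 1  [with G=5, H=0]  = 1
N = D^2 + J  [with D=1, J=6]  = 7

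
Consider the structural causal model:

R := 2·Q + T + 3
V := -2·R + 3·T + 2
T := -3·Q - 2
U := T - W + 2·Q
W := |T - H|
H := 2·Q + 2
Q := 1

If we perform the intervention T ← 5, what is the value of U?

6

do(T=5) replaces the equation T := -3·Q - 2 with the constant T = 5.
H = 2·Q + 2  [with Q=1]  = 4
W = |T - H|  [with T=5, H=4]  = 1
U = T - W + 2·Q  [with T=5, W=1, Q=1]  = 6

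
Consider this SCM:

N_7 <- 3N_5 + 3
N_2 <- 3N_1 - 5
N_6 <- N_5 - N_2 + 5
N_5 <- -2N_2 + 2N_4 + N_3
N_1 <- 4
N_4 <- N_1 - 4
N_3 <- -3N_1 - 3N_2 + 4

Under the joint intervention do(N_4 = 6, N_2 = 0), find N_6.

9

The joint intervention fixes N_4 = 6, N_2 = 0, removing each variable's own equation.
N_3 = -3N_1 - 3N_2 + 4  [with N_1=4, N_2=0]  = -8
N_5 = -2N_2 + 2N_4 + N_3  [with N_2=0, N_4=6, N_3=-8]  = 4
N_6 = N_5 - N_2 + 5  [with N_5=4, N_2=0]  = 9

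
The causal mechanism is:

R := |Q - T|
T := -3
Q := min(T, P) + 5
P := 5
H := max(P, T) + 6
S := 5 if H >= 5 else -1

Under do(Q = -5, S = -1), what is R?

2

The joint intervention fixes Q = -5, S = -1, removing each variable's own equation.
R = |Q - T|  [with Q=-5, T=-3]  = 2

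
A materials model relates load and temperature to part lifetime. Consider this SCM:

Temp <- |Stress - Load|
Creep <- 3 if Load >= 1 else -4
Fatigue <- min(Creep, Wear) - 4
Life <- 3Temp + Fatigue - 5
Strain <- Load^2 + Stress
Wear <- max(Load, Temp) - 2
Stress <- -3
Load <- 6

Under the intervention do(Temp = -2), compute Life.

-12

do(Temp=-2) replaces the equation Temp <- |Stress - Load| with the constant Temp = -2.
Creep = 3 if Load >= 1 else -4  [with Load=6]  = 3
Wear = max(Load, Temp) - 2  [with Load=6, Temp=-2]  = 4
Fatigue = min(Creep, Wear) - 4  [with Creep=3, Wear=4]  = -1
Life = 3Temp + Fatigue - 5  [with Temp=-2, Fatigue=-1]  = -12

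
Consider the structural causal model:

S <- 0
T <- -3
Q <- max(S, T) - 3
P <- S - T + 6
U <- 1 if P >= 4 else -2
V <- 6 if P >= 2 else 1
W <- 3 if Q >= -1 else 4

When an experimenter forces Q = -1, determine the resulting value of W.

3

The intervention breaks the incoming arrows to Q: Q <- max(S, T) - 3 no longer applies, and Q = -1.
W = 3 if Q >= -1 else 4  [with Q=-1]  = 3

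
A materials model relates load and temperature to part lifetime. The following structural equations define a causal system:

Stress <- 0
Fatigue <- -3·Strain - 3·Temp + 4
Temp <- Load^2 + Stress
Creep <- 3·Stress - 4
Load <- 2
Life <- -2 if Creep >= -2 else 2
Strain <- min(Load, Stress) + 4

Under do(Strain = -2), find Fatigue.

The intervention breaks the incoming arrows to Strain: Strain <- min(Load, Stress) + 4 no longer applies, and Strain = -2.
Temp = Load^2 + Stress  [with Load=2, Stress=0]  = 4
Fatigue = -3·Strain - 3·Temp + 4  [with Strain=-2, Temp=4]  = -2

-2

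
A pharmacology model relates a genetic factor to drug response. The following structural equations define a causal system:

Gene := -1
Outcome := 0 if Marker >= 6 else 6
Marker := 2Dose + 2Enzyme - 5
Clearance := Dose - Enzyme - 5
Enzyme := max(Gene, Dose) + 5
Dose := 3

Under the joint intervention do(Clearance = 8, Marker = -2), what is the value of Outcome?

Setting Clearance = 8, Marker = -2 by intervention discards those variables' equations.
Outcome = 0 if Marker >= 6 else 6  [with Marker=-2]  = 6

6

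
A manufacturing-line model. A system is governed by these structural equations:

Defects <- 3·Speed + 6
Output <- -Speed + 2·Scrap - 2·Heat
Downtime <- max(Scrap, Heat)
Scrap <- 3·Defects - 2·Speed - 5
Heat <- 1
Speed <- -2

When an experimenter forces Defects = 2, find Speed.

Under do(Defects=2), the mechanism Defects <- 3·Speed + 6 is discarded; Defects is fixed at 2.
Speed is not downstream of the intervention, so its value is determined by the original equations.

-2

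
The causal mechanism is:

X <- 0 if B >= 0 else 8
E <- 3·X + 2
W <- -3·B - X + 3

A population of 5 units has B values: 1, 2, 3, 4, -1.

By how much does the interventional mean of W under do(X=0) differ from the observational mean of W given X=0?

2.1

do(X=0) breaks X's dependence on B. With X=0 fixed, W across the units is 0, -3, -6, -9, 6, mean -2.4.
E[W|X=0] averages over only the 4 units with X=0 (B = 1, 2, 3, 4): W = 0, -3, -6, -9, mean -4.5.
Difference = -2.4 − (-4.5) = 2.1.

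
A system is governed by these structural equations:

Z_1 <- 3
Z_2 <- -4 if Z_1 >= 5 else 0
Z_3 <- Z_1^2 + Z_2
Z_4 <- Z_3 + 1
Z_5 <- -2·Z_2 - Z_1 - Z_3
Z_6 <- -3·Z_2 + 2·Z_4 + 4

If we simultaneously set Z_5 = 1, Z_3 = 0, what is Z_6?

The joint intervention fixes Z_5 = 1, Z_3 = 0, removing each variable's own equation.
Z_2 = -4 if Z_1 >= 5 else 0  [with Z_1=3]  = 0
Z_4 = Z_3 + 1  [with Z_3=0]  = 1
Z_6 = -3·Z_2 + 2·Z_4 + 4  [with Z_2=0, Z_4=1]  = 6

6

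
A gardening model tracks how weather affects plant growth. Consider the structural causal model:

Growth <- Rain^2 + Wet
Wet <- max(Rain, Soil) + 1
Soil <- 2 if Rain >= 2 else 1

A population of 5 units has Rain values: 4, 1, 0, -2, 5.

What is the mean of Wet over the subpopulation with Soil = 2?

5.5

Conditioning on Soil=2 selects the 2 unit(s) with Rain ∈ {4, 5}. Their Wet values: 5, 6. Mean = 5.5.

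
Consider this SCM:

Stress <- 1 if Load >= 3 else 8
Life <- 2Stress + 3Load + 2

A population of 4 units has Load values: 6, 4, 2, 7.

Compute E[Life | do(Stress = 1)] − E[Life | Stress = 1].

-2.75

do(Stress=1) breaks Stress's dependence on Load. With Stress=1 fixed, Life across the units is 22, 16, 10, 25, mean 18.25.
Observing Stress=1 restricts to units where Stress's equation naturally yields 1: Load ∈ {6, 4, 7}. In that subpopulation Life = 22, 16, 25, mean 21.
Difference = 18.25 − 21 = -2.75.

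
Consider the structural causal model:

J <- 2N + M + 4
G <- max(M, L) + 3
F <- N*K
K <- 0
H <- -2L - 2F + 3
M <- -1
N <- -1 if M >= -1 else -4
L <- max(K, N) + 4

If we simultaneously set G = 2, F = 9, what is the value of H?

-23

Under do(G = 2, F = 9), each intervened variable's structural equation is replaced by its fixed value.
N = -1 if M >= -1 else -4  [with M=-1]  = -1
L = max(K, N) + 4  [with K=0, N=-1]  = 4
H = -2L - 2F + 3  [with L=4, F=9]  = -23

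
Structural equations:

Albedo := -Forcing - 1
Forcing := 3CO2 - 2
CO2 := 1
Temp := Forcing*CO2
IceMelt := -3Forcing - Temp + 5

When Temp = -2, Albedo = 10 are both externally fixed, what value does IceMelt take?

4

The joint intervention fixes Temp = -2, Albedo = 10, removing each variable's own equation.
Forcing = 3CO2 - 2  [with CO2=1]  = 1
IceMelt = -3Forcing - Temp + 5  [with Forcing=1, Temp=-2]  = 4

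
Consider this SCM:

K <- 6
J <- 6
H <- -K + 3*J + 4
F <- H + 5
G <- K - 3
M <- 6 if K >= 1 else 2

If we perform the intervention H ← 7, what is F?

The intervention breaks the incoming arrows to H: H <- -K + 3*J + 4 no longer applies, and H = 7.
F = H + 5  [with H=7]  = 12

12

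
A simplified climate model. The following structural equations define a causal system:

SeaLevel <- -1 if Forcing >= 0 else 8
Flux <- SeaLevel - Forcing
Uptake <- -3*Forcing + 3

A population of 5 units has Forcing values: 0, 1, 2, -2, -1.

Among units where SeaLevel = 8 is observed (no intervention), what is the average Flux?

9.5

E[Flux|SeaLevel=8] averages over only the 2 units with SeaLevel=8 (Forcing = -2, -1): Flux = 10, 9, mean 9.5.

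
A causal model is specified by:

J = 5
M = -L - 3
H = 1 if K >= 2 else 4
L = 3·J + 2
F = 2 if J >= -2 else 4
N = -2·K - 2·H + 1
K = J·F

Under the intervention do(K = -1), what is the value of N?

Under do(K=-1), the mechanism K = J·F is discarded; K is fixed at -1.
H = 1 if K >= 2 else 4  [with K=-1]  = 4
N = -2·K - 2·H + 1  [with K=-1, H=4]  = -5

-5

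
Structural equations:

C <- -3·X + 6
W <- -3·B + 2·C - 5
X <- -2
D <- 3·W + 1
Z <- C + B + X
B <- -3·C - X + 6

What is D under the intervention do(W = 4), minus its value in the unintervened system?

The intervention breaks the incoming arrows to W: W <- -3·B + 2·C - 5 no longer applies, and W = 4.
D = 3·W + 1  [with W=4]  = 13
Without intervention: C = -3·X + 6  [with X=-2]  = 12; B = -3·C - X + 6  [with C=12, X=-2]  = -28; W = -3·B + 2·C - 5  [with B=-28, C=12]  = 103; D = 3·W + 1  [with W=103]  = 310.
Change = 13 − 310 = -297.

-297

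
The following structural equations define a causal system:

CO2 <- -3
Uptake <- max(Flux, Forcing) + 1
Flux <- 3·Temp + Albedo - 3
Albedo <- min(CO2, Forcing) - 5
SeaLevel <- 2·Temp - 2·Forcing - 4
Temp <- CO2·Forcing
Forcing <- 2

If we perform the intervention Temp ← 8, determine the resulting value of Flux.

13

The intervention breaks the incoming arrows to Temp: Temp <- CO2·Forcing no longer applies, and Temp = 8.
Albedo = min(CO2, Forcing) - 5  [with CO2=-3, Forcing=2]  = -8
Flux = 3·Temp + Albedo - 3  [with Temp=8, Albedo=-8]  = 13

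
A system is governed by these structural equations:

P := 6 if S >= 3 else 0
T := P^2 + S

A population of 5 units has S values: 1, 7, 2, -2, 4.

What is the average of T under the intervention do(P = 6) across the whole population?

Every unit gets P=6 under the intervention. T values become 37, 43, 38, 34, 40; E[T|do(P=6)] = 38.4.

38.4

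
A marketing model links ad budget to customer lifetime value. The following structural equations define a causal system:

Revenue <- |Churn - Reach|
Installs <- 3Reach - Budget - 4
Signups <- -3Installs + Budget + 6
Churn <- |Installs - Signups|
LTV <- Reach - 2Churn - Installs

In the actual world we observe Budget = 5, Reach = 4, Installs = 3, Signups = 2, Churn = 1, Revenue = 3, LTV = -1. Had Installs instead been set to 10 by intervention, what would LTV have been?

The intervention breaks the incoming arrows to Installs: Installs <- 3Reach - Budget - 4 no longer applies, and Installs = 10.
Signups = -3Installs + Budget + 6  [with Installs=10, Budget=5]  = -19
Churn = |Installs - Signups|  [with Installs=10, Signups=-19]  = 29
LTV = Reach - 2Churn - Installs  [with Reach=4, Churn=29, Installs=10]  = -64

-64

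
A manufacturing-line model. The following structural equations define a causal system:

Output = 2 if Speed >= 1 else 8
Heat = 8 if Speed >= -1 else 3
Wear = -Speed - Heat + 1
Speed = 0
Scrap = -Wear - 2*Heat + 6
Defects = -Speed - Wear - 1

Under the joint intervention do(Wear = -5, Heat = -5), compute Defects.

The joint intervention fixes Wear = -5, Heat = -5, removing each variable's own equation.
Defects = -Speed - Wear - 1  [with Speed=0, Wear=-5]  = 4

4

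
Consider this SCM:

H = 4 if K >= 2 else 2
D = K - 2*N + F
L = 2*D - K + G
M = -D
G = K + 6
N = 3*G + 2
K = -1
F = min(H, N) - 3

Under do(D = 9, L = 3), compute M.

The joint intervention fixes D = 9, L = 3, removing each variable's own equation.
M = -D  [with D=9]  = -9

-9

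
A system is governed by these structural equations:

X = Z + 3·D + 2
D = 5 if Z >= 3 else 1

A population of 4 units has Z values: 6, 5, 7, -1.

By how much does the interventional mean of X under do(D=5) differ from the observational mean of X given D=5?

-1.75

The intervention sets D=5 in all 4 units regardless of Z. Recomputing X per unit gives 23, 22, 24, 16; average 21.25.
E[X|D=5] averages over only the 3 units with D=5 (Z = 6, 5, 7): X = 23, 22, 24, mean 23.
Difference = 21.25 − 23 = -1.75.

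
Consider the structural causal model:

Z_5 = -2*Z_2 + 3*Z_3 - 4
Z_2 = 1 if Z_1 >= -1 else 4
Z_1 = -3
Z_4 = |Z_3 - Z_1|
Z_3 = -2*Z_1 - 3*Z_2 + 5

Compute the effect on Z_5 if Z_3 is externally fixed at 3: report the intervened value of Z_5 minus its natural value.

do(Z_3=3) replaces the equation Z_3 = -2*Z_1 - 3*Z_2 + 5 with the constant Z_3 = 3.
Z_2 = 1 if Z_1 >= -1 else 4  [with Z_1=-3]  = 4
Z_5 = -2*Z_2 + 3*Z_3 - 4  [with Z_2=4, Z_3=3]  = -3
Without intervention: Z_2 = 1 if Z_1 >= -1 else 4  [with Z_1=-3]  = 4; Z_3 = -2*Z_1 - 3*Z_2 + 5  [with Z_1=-3, Z_2=4]  = -1; Z_5 = -2*Z_2 + 3*Z_3 - 4  [with Z_2=4, Z_3=-1]  = -15.
Change = -3 − (-15) = 12.

12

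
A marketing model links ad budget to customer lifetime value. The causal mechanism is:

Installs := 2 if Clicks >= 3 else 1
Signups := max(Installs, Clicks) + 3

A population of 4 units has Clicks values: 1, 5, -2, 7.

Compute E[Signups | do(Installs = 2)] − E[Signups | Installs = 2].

do(Installs=2) breaks Installs's dependence on Clicks. With Installs=2 fixed, Signups across the units is 5, 8, 5, 10, mean 7.
E[Signups|Installs=2] averages over only the 2 units with Installs=2 (Clicks = 5, 7): Signups = 8, 10, mean 9.
Difference = 7 − 9 = -2.

-2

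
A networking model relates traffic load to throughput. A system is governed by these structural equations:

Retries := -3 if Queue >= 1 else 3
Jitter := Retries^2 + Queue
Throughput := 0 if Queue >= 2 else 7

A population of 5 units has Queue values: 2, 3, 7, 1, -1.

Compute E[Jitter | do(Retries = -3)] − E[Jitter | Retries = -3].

-0.85

The intervention sets Retries=-3 in all 5 units regardless of Queue. Recomputing Jitter per unit gives 11, 12, 16, 10, 8; average 11.4.
Conditioning on Retries=-3 selects the 4 unit(s) with Queue ∈ {2, 3, 7, 1}. Their Jitter values: 11, 12, 16, 10. Mean = 12.25.
Difference = 11.4 − 12.25 = -0.85.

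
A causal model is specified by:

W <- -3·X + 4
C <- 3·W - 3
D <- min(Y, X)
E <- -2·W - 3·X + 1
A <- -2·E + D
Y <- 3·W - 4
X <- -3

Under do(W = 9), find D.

Under do(W=9), the mechanism W <- -3·X + 4 is discarded; W is fixed at 9.
Y = 3·W - 4  [with W=9]  = 23
D = min(Y, X)  [with Y=23, X=-3]  = -3

-3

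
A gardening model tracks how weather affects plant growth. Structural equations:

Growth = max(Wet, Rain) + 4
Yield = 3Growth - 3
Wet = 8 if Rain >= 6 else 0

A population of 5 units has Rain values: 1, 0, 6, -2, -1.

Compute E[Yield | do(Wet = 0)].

13.2

Every unit gets Wet=0 under the intervention. Yield values become 12, 9, 27, 9, 9; E[Yield|do(Wet=0)] = 13.2.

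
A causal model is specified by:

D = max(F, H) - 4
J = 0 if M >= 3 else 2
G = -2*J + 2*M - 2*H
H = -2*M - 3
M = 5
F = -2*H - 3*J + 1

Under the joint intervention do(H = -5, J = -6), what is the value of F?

29

Setting H = -5, J = -6 by intervention discards those variables' equations.
F = -2*H - 3*J + 1  [with H=-5, J=-6]  = 29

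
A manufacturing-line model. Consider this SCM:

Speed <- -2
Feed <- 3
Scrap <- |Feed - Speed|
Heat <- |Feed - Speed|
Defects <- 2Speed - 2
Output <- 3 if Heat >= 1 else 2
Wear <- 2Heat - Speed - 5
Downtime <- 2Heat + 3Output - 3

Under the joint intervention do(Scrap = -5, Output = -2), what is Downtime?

1

The joint intervention fixes Scrap = -5, Output = -2, removing each variable's own equation.
Heat = |Feed - Speed|  [with Feed=3, Speed=-2]  = 5
Downtime = 2Heat + 3Output - 3  [with Heat=5, Output=-2]  = 1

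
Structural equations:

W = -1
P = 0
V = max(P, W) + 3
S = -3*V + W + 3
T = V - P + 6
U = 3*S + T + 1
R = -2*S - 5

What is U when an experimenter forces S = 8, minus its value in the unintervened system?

45

Under do(S=8), the mechanism S = -3*V + W + 3 is discarded; S is fixed at 8.
V = max(P, W) + 3  [with P=0, W=-1]  = 3
T = V - P + 6  [with V=3, P=0]  = 9
U = 3*S + T + 1  [with S=8, T=9]  = 34
Without intervention: V = max(P, W) + 3  [with P=0, W=-1]  = 3; S = -3*V + W + 3  [with V=3, W=-1]  = -7; T = V - P + 6  [with V=3, P=0]  = 9; U = 3*S + T + 1  [with S=-7, T=9]  = -11.
Change = 34 − (-11) = 45.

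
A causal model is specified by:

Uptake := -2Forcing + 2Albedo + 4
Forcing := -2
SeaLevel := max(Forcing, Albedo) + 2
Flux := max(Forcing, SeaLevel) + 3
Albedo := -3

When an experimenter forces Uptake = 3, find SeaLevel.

0

do(Uptake=3) replaces the equation Uptake := -2Forcing + 2Albedo + 4 with the constant Uptake = 3.
SeaLevel is not downstream of the intervention, so its value is determined by the original equations.
SeaLevel = max(Forcing, Albedo) + 2  [with Forcing=-2, Albedo=-3]  = 0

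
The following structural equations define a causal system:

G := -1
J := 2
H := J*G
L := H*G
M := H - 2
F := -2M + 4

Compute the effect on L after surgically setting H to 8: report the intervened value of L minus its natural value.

-10

The intervention breaks the incoming arrows to H: H := J*G no longer applies, and H = 8.
L = H*G  [with H=8, G=-1]  = -8
Without intervention: H = J*G  [with J=2, G=-1]  = -2; L = H*G  [with H=-2, G=-1]  = 2.
Change = -8 − 2 = -10.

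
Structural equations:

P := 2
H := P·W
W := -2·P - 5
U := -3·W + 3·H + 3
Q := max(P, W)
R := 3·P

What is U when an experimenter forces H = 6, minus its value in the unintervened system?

72

The intervention breaks the incoming arrows to H: H := P·W no longer applies, and H = 6.
W = -2·P - 5  [with P=2]  = -9
U = -3·W + 3·H + 3  [with W=-9, H=6]  = 48
Without intervention: W = -2·P - 5  [with P=2]  = -9; H = P·W  [with P=2, W=-9]  = -18; U = -3·W + 3·H + 3  [with W=-9, H=-18]  = -24.
Change = 48 − (-24) = 72.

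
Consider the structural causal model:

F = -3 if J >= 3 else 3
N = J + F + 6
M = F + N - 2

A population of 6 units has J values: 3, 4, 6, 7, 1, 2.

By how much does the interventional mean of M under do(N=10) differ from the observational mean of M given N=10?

-1

Under do(N=10), N's equation is replaced by N=10 for every unit. Per-unit M: 5, 5, 5, 5, 11, 11. Mean = 7.
E[M|N=10] averages over only the 2 units with N=10 (J = 7, 1): M = 5, 11, mean 8.
Difference = 7 − 8 = -1.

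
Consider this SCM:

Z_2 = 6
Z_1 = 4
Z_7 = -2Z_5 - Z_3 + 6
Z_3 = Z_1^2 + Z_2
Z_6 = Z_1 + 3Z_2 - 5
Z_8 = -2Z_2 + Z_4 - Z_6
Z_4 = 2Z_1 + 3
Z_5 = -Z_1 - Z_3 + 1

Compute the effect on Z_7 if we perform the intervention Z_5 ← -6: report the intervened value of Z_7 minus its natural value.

-38

Under do(Z_5=-6), the mechanism Z_5 = -Z_1 - Z_3 + 1 is discarded; Z_5 is fixed at -6.
Z_3 = Z_1^2 + Z_2  [with Z_1=4, Z_2=6]  = 22
Z_7 = -2Z_5 - Z_3 + 6  [with Z_5=-6, Z_3=22]  = -4
Without intervention: Z_3 = Z_1^2 + Z_2  [with Z_1=4, Z_2=6]  = 22; Z_5 = -Z_1 - Z_3 + 1  [with Z_1=4, Z_3=22]  = -25; Z_7 = -2Z_5 - Z_3 + 6  [with Z_5=-25, Z_3=22]  = 34.
Change = -4 − 34 = -38.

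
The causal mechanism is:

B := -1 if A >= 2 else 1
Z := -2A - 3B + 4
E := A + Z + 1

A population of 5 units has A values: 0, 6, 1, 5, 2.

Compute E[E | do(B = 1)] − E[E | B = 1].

-2.3

do(B=1) breaks B's dependence on A. With B=1 fixed, E across the units is 2, -4, 1, -3, 0, mean -0.8.
Observing B=1 restricts to units where B's equation naturally yields 1: A ∈ {0, 1}. In that subpopulation E = 2, 1, mean 1.5.
Difference = -0.8 − 1.5 = -2.3.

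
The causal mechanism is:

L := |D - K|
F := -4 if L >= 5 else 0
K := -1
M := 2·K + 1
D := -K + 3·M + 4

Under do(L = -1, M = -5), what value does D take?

Setting L = -1, M = -5 by intervention discards those variables' equations.
D = -K + 3·M + 4  [with K=-1, M=-5]  = -10

-10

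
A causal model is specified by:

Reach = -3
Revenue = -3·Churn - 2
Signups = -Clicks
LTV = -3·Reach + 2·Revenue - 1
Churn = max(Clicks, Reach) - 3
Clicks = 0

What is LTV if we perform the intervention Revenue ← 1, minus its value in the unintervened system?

The intervention breaks the incoming arrows to Revenue: Revenue = -3·Churn - 2 no longer applies, and Revenue = 1.
LTV = -3·Reach + 2·Revenue - 1  [with Reach=-3, Revenue=1]  = 10
Without intervention: Churn = max(Clicks, Reach) - 3  [with Clicks=0, Reach=-3]  = -3; Revenue = -3·Churn - 2  [with Churn=-3]  = 7; LTV = -3·Reach + 2·Revenue - 1  [with Reach=-3, Revenue=7]  = 22.
Change = 10 − 22 = -12.

-12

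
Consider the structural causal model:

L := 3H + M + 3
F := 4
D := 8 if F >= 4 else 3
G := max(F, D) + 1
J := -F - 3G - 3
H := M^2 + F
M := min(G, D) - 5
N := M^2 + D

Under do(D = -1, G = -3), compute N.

Under do(D = -1, G = -3), each intervened variable's structural equation is replaced by its fixed value.
M = min(G, D) - 5  [with G=-3, D=-1]  = -8
N = M^2 + D  [with M=-8, D=-1]  = 63

63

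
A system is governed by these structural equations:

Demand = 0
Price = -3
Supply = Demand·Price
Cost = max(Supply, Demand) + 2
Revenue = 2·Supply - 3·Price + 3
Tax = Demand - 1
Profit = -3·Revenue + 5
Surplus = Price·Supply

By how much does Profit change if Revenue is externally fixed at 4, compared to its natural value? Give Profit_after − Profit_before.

Under do(Revenue=4), the mechanism Revenue = 2·Supply - 3·Price + 3 is discarded; Revenue is fixed at 4.
Profit = -3·Revenue + 5  [with Revenue=4]  = -7
Without intervention: Supply = Demand·Price  [with Demand=0, Price=-3]  = 0; Revenue = 2·Supply - 3·Price + 3  [with Supply=0, Price=-3]  = 12; Profit = -3·Revenue + 5  [with Revenue=12]  = -31.
Change = -7 − (-31) = 24.

24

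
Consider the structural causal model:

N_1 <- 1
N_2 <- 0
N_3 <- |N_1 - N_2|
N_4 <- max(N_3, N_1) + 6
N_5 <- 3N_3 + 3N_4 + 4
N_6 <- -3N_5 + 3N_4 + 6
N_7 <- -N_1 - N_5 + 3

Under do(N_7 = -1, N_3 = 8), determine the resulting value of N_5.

70

Under do(N_7 = -1, N_3 = 8), each intervened variable's structural equation is replaced by its fixed value.
N_4 = max(N_3, N_1) + 6  [with N_3=8, N_1=1]  = 14
N_5 = 3N_3 + 3N_4 + 4  [with N_3=8, N_4=14]  = 70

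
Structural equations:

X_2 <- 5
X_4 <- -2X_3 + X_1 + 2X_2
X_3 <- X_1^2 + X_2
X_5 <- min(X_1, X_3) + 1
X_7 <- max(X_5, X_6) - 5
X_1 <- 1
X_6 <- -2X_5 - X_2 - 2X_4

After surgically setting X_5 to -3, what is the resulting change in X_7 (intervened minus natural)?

1

Under do(X_5=-3), the mechanism X_5 <- min(X_1, X_3) + 1 is discarded; X_5 is fixed at -3.
X_3 = X_1^2 + X_2  [with X_1=1, X_2=5]  = 6
X_4 = -2X_3 + X_1 + 2X_2  [with X_3=6, X_1=1, X_2=5]  = -1
X_6 = -2X_5 - X_2 - 2X_4  [with X_5=-3, X_2=5, X_4=-1]  = 3
X_7 = max(X_5, X_6) - 5  [with X_5=-3, X_6=3]  = -2
Without intervention: X_3 = X_1^2 + X_2  [with X_1=1, X_2=5]  = 6; X_4 = -2X_3 + X_1 + 2X_2  [with X_3=6, X_1=1, X_2=5]  = -1; X_5 = min(X_1, X_3) + 1  [with X_1=1, X_3=6]  = 2; X_6 = -2X_5 - X_2 - 2X_4  [with X_5=2, X_2=5, X_4=-1]  = -7; X_7 = max(X_5, X_6) - 5  [with X_5=2, X_6=-7]  = -3.
Change = -2 − (-3) = 1.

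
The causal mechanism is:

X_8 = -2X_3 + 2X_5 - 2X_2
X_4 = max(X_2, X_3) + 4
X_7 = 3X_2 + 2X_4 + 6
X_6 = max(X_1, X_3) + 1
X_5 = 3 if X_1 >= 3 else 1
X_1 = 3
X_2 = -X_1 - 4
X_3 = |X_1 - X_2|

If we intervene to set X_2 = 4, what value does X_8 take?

do(X_2=4) replaces the equation X_2 = -X_1 - 4 with the constant X_2 = 4.
X_3 = |X_1 - X_2|  [with X_1=3, X_2=4]  = 1
X_5 = 3 if X_1 >= 3 else 1  [with X_1=3]  = 3
X_8 = -2X_3 + 2X_5 - 2X_2  [with X_3=1, X_5=3, X_2=4]  = -4

-4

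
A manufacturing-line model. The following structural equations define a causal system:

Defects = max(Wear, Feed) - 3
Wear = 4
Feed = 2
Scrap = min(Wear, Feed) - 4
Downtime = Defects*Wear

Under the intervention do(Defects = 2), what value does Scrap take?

-2

The intervention breaks the incoming arrows to Defects: Defects = max(Wear, Feed) - 3 no longer applies, and Defects = 2.
Scrap is not downstream of the intervention, so its value is determined by the original equations.
Scrap = min(Wear, Feed) - 4  [with Wear=4, Feed=2]  = -2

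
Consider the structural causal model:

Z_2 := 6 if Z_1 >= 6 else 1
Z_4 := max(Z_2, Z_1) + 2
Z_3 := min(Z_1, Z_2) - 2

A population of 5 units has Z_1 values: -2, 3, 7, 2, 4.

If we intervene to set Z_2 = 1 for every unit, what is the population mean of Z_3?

do(Z_2=1) breaks Z_2's dependence on Z_1. With Z_2=1 fixed, Z_3 across the units is -4, -1, -1, -1, -1, mean -1.6.

-1.6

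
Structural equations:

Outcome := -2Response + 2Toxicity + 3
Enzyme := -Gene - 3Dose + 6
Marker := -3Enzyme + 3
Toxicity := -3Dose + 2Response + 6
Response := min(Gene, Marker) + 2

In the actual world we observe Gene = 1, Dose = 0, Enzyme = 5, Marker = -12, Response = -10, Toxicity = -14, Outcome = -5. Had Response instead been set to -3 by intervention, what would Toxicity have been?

The intervention breaks the incoming arrows to Response: Response := min(Gene, Marker) + 2 no longer applies, and Response = -3.
Toxicity = -3Dose + 2Response + 6  [with Dose=0, Response=-3]  = 0

0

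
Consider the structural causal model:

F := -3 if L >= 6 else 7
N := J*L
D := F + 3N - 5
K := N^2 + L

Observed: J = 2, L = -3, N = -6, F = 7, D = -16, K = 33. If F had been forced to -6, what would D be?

-29

Intervening sets F = -6 and removes its equation (F := -3 if L >= 6 else 7).
N = J*L  [with J=2, L=-3]  = -6
D = F + 3N - 5  [with F=-6, N=-6]  = -29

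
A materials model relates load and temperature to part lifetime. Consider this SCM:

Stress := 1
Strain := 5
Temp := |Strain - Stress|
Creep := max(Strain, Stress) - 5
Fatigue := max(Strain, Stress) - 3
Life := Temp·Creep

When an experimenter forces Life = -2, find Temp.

4

do(Life=-2) replaces the equation Life := Temp·Creep with the constant Life = -2.
Temp is not downstream of the intervention, so its value is determined by the original equations.
Temp = |Strain - Stress|  [with Strain=5, Stress=1]  = 4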